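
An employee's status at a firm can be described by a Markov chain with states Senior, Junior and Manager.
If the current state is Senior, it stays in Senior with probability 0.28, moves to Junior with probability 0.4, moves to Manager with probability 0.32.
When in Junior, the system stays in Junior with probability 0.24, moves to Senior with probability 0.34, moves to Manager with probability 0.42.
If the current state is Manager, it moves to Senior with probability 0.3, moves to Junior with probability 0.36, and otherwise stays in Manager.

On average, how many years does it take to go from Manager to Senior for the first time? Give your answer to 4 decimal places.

Let t(s) be the expected number of years to first reach Senior from state s, with t(Senior) = 0. Conditioning on the first year:
t(Junior) = 1 + 0.24·t(Junior) + 0.42·t(Manager)
t(Manager) = 1 + 0.36·t(Junior) + 0.34·t(Manager)
Solving: t(Junior) = 3.0822, t(Manager) = 3.1963.
Expected years from Manager to Senior: 3.1963.

3.1963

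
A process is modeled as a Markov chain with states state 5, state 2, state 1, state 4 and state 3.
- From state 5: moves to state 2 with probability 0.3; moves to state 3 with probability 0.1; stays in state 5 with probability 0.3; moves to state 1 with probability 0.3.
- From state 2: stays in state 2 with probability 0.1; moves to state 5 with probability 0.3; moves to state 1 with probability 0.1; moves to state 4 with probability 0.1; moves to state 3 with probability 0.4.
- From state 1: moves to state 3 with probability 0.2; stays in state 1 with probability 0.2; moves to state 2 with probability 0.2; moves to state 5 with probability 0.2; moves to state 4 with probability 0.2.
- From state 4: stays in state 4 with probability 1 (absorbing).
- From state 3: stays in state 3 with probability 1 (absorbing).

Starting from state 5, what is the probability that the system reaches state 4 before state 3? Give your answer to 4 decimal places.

Let h(s) be the probability of absorption at state 4 starting from transient state s. Then h(state 4) = 1 and h(state 3) = 0. By first-step analysis:
h(state 5) = 0.3·h(state 5) + 0.3·h(state 2) + 0.3·h(state 1) + 0.1·0
h(state 2) = 0.3·h(state 5) + 0.1·h(state 2) + 0.1·h(state 1) + 0.1·1 + 0.4·0
h(state 1) = 0.2·h(state 5) + 0.2·h(state 2) + 0.2·h(state 1) + 0.2·1 + 0.2·0
Solving: h(state 5) = 0.2647, h(state 2) = 0.2412, h(state 1) = 0.3765.
Starting from state 5, the probability is 0.2647.

0.2647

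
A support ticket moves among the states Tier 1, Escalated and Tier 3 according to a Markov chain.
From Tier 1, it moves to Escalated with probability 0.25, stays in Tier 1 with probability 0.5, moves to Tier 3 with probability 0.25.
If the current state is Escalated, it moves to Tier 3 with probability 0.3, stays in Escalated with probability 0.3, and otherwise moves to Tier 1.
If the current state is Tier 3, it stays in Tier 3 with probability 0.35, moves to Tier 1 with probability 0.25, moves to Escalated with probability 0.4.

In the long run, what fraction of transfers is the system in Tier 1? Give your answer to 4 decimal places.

Let the stationary distribution be π with π = πP and π_1 + π_2 + π_3 = 1.
π_1 = 0.5·π_1 + 0.4·π_2 + 0.25·π_3
π_2 = 0.25·π_1 + 0.3·π_2 + 0.4·π_3
Solving with the normalization constraint gives π = (0.3953, 0.3097, 0.2950).
So the stationary probability of Tier 1 is 0.3953.

0.3953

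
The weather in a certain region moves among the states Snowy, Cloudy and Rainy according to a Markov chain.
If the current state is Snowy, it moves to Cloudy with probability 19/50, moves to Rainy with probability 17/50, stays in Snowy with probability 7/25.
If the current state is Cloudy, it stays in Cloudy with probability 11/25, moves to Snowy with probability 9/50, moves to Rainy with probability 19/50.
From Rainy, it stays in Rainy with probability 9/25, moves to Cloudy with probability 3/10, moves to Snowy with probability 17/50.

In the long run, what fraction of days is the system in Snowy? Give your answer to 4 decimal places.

Let the stationary distribution be π with π = πP and π_1 + π_2 + π_3 = 1.
π_1 = 0.28·π_1 + 0.18·π_2 + 0.34·π_3
π_2 = 0.38·π_1 + 0.44·π_2 + 0.3·π_3
Solving with the normalization constraint gives π = (0.2644, 0.3734, 0.3622).
So the stationary probability of Snowy is 0.2644.

0.2644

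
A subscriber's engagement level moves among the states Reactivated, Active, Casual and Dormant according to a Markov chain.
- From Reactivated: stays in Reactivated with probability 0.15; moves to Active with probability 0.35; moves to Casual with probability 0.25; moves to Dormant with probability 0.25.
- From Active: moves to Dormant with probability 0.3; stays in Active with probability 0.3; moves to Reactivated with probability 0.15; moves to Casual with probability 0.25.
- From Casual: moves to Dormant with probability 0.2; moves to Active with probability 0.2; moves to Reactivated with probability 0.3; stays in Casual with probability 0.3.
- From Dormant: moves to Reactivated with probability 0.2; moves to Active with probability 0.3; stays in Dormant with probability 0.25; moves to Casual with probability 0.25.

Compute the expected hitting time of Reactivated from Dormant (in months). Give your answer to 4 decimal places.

4.7030

Let t(s) be the expected number of months to first reach Reactivated from state s, with t(Reactivated) = 0. Conditioning on the first month:
t(Active) = 1 + 0.3·t(Active) + 0.25·t(Casual) + 0.3·t(Dormant)
t(Casual) = 1 + 0.2·t(Active) + 0.3·t(Casual) + 0.2·t(Dormant)
t(Dormant) = 1 + 0.3·t(Active) + 0.25·t(Casual) + 0.25·t(Dormant)
Solving: t(Active) = 4.9381, t(Casual) = 4.1832, t(Dormant) = 4.7030.
Expected months from Dormant to Reactivated: 4.7030.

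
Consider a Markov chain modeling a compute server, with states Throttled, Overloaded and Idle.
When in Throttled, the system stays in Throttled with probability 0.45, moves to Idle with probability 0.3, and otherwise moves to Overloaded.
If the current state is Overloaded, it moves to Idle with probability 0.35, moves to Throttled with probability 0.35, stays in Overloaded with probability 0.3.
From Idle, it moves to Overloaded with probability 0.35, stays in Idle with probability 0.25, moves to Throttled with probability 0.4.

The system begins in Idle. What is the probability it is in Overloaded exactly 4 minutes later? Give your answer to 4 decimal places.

Propagate the distribution vector 4 minutes from Idle.
After 0 minutes: (0.0000, 0.0000, 1.0000)
After 1 minute: (0.4000, 0.3500, 0.2500)
After 2 minutes: (0.4025, 0.2925, 0.3050)
After 3 minutes: (0.4055, 0.2951, 0.2994)
After 4 minutes: (0.4055, 0.2947, 0.2998)
P(in Overloaded after 4 minutes) = 0.2947

0.2947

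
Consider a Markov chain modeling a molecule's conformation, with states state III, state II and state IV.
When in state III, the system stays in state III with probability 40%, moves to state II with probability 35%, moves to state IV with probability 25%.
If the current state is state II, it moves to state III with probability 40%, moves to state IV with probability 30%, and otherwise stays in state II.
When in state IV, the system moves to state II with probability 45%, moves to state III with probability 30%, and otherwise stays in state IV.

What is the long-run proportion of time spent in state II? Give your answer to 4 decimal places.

0.3589

Let the stationary distribution be π with π = πP and π_1 + π_2 + π_3 = 1.
π_1 = 0.4·π_1 + 0.4·π_2 + 0.3·π_3
π_2 = 0.35·π_1 + 0.3·π_2 + 0.45·π_3
Solving with the normalization constraint gives π = (0.3732, 0.3589, 0.2679).
So the stationary probability of state II is 0.3589.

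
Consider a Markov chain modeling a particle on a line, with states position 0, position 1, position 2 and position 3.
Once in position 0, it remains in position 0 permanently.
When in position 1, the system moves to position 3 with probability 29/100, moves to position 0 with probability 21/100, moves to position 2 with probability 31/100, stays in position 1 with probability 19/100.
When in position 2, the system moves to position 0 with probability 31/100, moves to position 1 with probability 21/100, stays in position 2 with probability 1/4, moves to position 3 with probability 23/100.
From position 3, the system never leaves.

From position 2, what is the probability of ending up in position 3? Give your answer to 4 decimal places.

0.4558

Let h(s) be the probability of absorption at position 3 starting from transient state s. Then h(position 3) = 1 and h(position 0) = 0. By first-step analysis:
h(position 1) = 0.21·0 + 0.19·h(position 1) + 0.31·h(position 2) + 0.29·1
h(position 2) = 0.31·0 + 0.21·h(position 1) + 0.25·h(position 2) + 0.23·1
Solving: h(position 1) = 0.5324, h(position 2) = 0.4558.
Starting from position 2, the probability is 0.4558.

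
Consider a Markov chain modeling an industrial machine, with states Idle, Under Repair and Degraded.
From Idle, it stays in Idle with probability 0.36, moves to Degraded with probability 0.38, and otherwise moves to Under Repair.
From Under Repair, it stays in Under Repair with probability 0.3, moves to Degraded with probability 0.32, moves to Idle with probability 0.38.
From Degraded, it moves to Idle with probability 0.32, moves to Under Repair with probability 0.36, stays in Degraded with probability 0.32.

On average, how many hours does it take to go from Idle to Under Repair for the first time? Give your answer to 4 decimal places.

Let t(s) be the expected number of hours to first reach Under Repair from state s, with t(Under Repair) = 0. Conditioning on the first hour:
t(Idle) = 1 + 0.36·t(Idle) + 0.38·t(Degraded)
t(Degraded) = 1 + 0.32·t(Idle) + 0.32·t(Degraded)
Solving: t(Idle) = 3.3801, t(Degraded) = 3.0612.
Expected hours from Idle to Under Repair: 3.3801.

3.3801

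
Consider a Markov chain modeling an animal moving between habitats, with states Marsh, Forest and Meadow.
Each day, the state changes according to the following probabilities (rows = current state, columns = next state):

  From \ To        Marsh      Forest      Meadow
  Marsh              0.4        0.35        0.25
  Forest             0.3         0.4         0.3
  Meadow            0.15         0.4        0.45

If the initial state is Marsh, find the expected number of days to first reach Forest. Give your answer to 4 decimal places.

2.7350

Let t(s) be the expected number of days to first reach Forest from state s, with t(Forest) = 0. Conditioning on the first day:
t(Marsh) = 1 + 0.4·t(Marsh) + 0.25·t(Meadow)
t(Meadow) = 1 + 0.15·t(Marsh) + 0.45·t(Meadow)
Solving: t(Marsh) = 2.7350, t(Meadow) = 2.5641.
Expected days from Marsh to Forest: 2.7350.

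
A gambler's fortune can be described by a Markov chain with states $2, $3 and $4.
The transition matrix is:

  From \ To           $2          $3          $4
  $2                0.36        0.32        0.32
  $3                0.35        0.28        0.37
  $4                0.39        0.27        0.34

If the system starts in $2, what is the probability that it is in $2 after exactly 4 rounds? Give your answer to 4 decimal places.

Propagate the distribution vector 4 rounds from $2.
After 0 rounds: (1.0000, 0.0000, 0.0000)
After 1 round: (0.3600, 0.3200, 0.3200)
After 2 rounds: (0.3664, 0.2912, 0.3424)
After 3 rounds: (0.3674, 0.2912, 0.3414)
After 4 rounds: (0.3673, 0.2913, 0.3414)
P(in $2 after 4 rounds) = 0.3673

0.3673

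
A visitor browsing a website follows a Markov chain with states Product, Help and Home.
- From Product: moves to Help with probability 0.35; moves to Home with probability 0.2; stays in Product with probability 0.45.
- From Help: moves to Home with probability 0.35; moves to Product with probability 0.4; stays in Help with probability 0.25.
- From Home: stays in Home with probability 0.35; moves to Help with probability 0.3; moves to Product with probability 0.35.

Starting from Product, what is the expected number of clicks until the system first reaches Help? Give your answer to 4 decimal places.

2.9565

Let t(s) be the expected number of clicks to first reach Help from state s, with t(Help) = 0. Conditioning on the first click:
t(Product) = 1 + 0.45·t(Product) + 0.2·t(Home)
t(Home) = 1 + 0.35·t(Product) + 0.35·t(Home)
Solving: t(Product) = 2.9565, t(Home) = 3.1304.
Expected clicks from Product to Help: 2.9565.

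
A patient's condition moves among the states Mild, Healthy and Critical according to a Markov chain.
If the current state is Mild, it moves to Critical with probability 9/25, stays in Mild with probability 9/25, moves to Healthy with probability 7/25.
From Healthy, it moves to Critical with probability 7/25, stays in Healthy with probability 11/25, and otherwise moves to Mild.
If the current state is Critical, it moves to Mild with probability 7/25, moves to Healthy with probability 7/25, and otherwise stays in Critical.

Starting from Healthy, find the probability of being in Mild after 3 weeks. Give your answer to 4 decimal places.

Propagate the distribution vector 3 weeks from Healthy.
After 0 weeks: (0.0000, 1.0000, 0.0000)
After 1 week: (0.2800, 0.4400, 0.2800)
After 2 weeks: (0.3024, 0.3504, 0.3472)
After 3 weeks: (0.3042, 0.3361, 0.3597)
P(in Mild after 3 weeks) = 0.3042

0.3042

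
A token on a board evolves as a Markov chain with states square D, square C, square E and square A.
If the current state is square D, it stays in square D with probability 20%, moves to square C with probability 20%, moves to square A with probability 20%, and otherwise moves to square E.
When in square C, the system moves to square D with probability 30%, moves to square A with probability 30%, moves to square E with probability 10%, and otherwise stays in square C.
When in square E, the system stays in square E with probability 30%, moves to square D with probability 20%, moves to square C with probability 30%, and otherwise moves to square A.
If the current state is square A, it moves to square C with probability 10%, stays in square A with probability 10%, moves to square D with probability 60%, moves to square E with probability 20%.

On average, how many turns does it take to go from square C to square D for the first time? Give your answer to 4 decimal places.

2.8116

Let t(s) be the expected number of turns to first reach square D from state s, with t(square D) = 0. Conditioning on the first turn:
t(square C) = 1 + 0.3·t(square C) + 0.1·t(square E) + 0.3·t(square A)
t(square E) = 1 + 0.3·t(square C) + 0.3·t(square E) + 0.2·t(square A)
t(square A) = 1 + 0.1·t(square C) + 0.2·t(square E) + 0.1·t(square A)
Solving: t(square C) = 2.8116, t(square E) = 3.2464, t(square A) = 2.1449.
Expected turns from square C to square D: 2.8116.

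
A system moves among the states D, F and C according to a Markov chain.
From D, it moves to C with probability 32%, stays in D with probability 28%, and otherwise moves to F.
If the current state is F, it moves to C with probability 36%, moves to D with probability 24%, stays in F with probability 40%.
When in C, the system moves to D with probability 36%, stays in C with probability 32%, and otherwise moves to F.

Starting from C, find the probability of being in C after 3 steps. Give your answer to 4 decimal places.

0.3350

Propagate the distribution vector 3 steps from C.
After 0 steps: (0.0000, 0.0000, 1.0000)
After 1 step: (0.3600, 0.3200, 0.3200)
After 2 steps: (0.2928, 0.3744, 0.3328)
After 3 steps: (0.2916, 0.3734, 0.3350)
P(in C after 3 steps) = 0.3350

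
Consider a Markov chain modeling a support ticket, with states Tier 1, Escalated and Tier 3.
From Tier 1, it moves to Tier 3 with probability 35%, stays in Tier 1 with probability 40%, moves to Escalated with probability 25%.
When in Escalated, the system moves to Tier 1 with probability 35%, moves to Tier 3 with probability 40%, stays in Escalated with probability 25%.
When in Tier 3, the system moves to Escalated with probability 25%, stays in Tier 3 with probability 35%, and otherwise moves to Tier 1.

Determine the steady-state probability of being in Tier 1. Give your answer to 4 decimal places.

Let the stationary distribution be π with π = πP and π_1 + π_2 + π_3 = 1.
π_1 = 0.4·π_1 + 0.35·π_2 + 0.4·π_3
π_2 = 0.25·π_1 + 0.25·π_2 + 0.25·π_3
Solving with the normalization constraint gives π = (0.3875, 0.2500, 0.3625).
So the stationary probability of Tier 1 is 0.3875.

0.3875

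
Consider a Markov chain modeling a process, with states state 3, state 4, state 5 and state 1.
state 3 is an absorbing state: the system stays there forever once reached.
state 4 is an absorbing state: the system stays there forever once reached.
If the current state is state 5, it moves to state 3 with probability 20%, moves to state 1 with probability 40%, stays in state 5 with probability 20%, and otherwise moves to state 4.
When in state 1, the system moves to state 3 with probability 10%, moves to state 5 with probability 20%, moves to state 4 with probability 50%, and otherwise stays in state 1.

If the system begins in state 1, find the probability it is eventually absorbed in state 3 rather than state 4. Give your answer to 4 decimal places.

0.2143

Let h(s) be the probability of absorption at state 3 starting from transient state s. Then h(state 3) = 1 and h(state 4) = 0. By first-step analysis:
h(state 5) = 0.2·1 + 0.2·0 + 0.2·h(state 5) + 0.4·h(state 1)
h(state 1) = 0.1·1 + 0.5·0 + 0.2·h(state 5) + 0.2·h(state 1)
Solving: h(state 5) = 0.3571, h(state 1) = 0.2143.
Starting from state 1, the probability is 0.2143.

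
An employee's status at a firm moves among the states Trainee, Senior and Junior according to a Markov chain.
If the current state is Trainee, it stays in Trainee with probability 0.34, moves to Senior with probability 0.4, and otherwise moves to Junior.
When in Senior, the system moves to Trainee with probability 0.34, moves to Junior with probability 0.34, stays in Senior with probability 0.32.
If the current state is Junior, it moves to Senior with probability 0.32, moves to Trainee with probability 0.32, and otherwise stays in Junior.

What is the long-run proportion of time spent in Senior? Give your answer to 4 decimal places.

0.3467

Let the stationary distribution be π with π = πP and π_1 + π_2 + π_3 = 1.
π_1 = 0.34·π_1 + 0.34·π_2 + 0.32·π_3
π_2 = 0.4·π_1 + 0.32·π_2 + 0.32·π_3
Solving with the normalization constraint gives π = (0.3336, 0.3467, 0.3197).
So the stationary probability of Senior is 0.3467.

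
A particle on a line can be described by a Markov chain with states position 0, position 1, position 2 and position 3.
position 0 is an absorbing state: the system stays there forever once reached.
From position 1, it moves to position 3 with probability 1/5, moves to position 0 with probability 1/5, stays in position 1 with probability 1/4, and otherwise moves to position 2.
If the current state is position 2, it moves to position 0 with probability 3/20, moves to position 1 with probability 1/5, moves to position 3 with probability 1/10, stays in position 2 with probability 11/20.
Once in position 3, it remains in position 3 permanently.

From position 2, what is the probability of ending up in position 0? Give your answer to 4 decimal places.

Let h(s) be the probability of absorption at position 0 starting from transient state s. Then h(position 0) = 1 and h(position 3) = 0. By first-step analysis:
h(position 1) = 0.2·1 + 0.25·h(position 1) + 0.35·h(position 2) + 0.2·0
h(position 2) = 0.15·1 + 0.2·h(position 1) + 0.55·h(position 2) + 0.1·0
Solving: h(position 1) = 0.5327, h(position 2) = 0.5701.
Starting from position 2, the probability is 0.5701.

0.5701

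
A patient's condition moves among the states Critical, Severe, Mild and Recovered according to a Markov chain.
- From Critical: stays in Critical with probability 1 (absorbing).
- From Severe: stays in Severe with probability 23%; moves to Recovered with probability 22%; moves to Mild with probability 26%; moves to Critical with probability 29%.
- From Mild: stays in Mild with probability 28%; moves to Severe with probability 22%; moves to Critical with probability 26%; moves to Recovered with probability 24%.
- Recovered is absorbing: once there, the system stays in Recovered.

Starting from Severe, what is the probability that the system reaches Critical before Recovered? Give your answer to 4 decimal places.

0.5559

Let h(s) be the probability of absorption at Critical starting from transient state s. Then h(Critical) = 1 and h(Recovered) = 0. By first-step analysis:
h(Severe) = 0.29·1 + 0.23·h(Severe) + 0.26·h(Mild) + 0.22·0
h(Mild) = 0.26·1 + 0.22·h(Severe) + 0.28·h(Mild) + 0.24·0
Solving: h(Severe) = 0.5559, h(Mild) = 0.5310.
Starting from Severe, the probability is 0.5559.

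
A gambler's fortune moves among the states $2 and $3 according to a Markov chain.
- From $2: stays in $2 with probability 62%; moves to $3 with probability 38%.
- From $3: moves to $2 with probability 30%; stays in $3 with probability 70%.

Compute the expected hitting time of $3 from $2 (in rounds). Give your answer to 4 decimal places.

Let t(s) be the expected number of rounds to first reach $3 from state s, with t($3) = 0. Conditioning on the first round:
t($2) = 1 + 0.62·t($2)
Solving: t($2) = 2.6316.
Expected rounds from $2 to $3: 2.6316.

2.6316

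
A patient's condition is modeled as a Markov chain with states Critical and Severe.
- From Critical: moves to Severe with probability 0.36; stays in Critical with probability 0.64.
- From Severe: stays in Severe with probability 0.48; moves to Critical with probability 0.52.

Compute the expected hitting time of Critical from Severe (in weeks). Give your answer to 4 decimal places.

Let t(s) be the expected number of weeks to first reach Critical from state s, with t(Critical) = 0. Conditioning on the first week:
t(Severe) = 1 + 0.48·t(Severe)
Solving: t(Severe) = 1.9231.
Expected weeks from Severe to Critical: 1.9231.

1.9231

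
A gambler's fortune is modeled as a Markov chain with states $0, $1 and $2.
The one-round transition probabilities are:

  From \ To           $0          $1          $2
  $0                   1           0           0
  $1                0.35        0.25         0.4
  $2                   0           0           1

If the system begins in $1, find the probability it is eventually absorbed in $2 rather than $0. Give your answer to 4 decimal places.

0.5333

Let h(s) be the probability of absorption at $2 starting from transient state s. Then h($2) = 1 and h($0) = 0. By first-step analysis:
h($1) = 0.35·0 + 0.25·h($1) + 0.4·1
Solving: h($1) = 0.5333.
Starting from $1, the probability is 0.5333.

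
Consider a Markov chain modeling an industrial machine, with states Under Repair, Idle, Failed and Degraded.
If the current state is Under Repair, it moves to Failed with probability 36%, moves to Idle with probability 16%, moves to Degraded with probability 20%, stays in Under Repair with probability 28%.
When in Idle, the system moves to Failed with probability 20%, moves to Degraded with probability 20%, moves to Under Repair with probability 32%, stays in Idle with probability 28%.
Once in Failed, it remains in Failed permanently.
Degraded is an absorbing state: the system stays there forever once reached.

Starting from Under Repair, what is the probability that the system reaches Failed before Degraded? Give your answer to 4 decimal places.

Let h(s) be the probability of absorption at Failed starting from transient state s. Then h(Failed) = 1 and h(Degraded) = 0. By first-step analysis:
h(Under Repair) = 0.28·h(Under Repair) + 0.16·h(Idle) + 0.36·1 + 0.2·0
h(Idle) = 0.32·h(Under Repair) + 0.28·h(Idle) + 0.2·1 + 0.2·0
Solving: h(Under Repair) = 0.6233, h(Idle) = 0.5548.
Starting from Under Repair, the probability is 0.6233.

0.6233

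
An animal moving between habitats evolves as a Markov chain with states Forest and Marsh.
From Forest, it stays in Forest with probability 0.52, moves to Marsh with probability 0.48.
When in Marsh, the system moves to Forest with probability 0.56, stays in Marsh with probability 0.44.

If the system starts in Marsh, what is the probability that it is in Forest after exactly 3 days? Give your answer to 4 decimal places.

Propagate the distribution vector 3 days from Marsh.
After 0 days: (0.0000, 1.0000)
After 1 day: (0.5600, 0.4400)
After 2 days: (0.5376, 0.4624)
After 3 days: (0.5385, 0.4615)
P(in Forest after 3 days) = 0.5385

0.5385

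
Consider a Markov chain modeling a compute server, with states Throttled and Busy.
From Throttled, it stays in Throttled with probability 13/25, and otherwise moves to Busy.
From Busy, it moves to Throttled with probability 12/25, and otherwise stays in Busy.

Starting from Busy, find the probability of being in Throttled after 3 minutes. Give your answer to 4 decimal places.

0.5000

Propagate the distribution vector 3 minutes from Busy.
After 0 minutes: (0.0000, 1.0000)
After 1 minute: (0.4800, 0.5200)
After 2 minutes: (0.4992, 0.5008)
After 3 minutes: (0.5000, 0.5000)
P(in Throttled after 3 minutes) = 0.5000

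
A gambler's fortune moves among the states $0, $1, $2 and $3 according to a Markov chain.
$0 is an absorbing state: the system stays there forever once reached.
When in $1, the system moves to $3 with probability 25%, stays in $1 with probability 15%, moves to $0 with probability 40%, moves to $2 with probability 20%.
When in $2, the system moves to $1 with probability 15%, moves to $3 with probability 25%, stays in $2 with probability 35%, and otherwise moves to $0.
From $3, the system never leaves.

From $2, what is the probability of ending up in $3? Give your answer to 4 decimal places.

Let h(s) be the probability of absorption at $3 starting from transient state s. Then h($3) = 1 and h($0) = 0. By first-step analysis:
h($1) = 0.4·0 + 0.15·h($1) + 0.2·h($2) + 0.25·1
h($2) = 0.25·0 + 0.15·h($1) + 0.35·h($2) + 0.25·1
Solving: h($1) = 0.4067, h($2) = 0.4785.
Starting from $2, the probability is 0.4785.

0.4785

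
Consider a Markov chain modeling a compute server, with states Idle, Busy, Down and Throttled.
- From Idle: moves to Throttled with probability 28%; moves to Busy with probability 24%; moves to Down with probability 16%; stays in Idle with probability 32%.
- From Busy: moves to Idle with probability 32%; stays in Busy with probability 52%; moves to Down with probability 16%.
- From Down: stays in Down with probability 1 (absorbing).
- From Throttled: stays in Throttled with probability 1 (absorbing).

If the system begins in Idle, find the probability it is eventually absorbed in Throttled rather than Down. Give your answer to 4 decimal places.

Let h(s) be the probability of absorption at Throttled starting from transient state s. Then h(Throttled) = 1 and h(Down) = 0. By first-step analysis:
h(Idle) = 0.32·h(Idle) + 0.24·h(Busy) + 0.16·0 + 0.28·1
h(Busy) = 0.32·h(Idle) + 0.52·h(Busy) + 0.16·0
Solving: h(Idle) = 0.5385, h(Busy) = 0.3590.
Starting from Idle, the probability is 0.5385.

0.5385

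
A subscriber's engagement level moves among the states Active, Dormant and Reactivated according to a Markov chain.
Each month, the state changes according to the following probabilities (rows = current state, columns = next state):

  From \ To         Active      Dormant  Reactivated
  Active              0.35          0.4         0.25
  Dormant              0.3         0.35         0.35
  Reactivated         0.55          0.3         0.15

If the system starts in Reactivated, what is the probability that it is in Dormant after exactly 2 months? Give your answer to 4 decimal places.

0.3700

Sum over the intermediate state after 1 month:
P = P(Reactivated→Active)·P(Active→Dormant) + P(Reactivated→Dormant)·P(Dormant→Dormant) + P(Reactivated→Reactivated)·P(Reactivated→Dormant)
  = 0.55×0.4 + 0.3×0.35 + 0.15×0.3
  = 0.2200 + 0.1050 + 0.0450 = 0.3700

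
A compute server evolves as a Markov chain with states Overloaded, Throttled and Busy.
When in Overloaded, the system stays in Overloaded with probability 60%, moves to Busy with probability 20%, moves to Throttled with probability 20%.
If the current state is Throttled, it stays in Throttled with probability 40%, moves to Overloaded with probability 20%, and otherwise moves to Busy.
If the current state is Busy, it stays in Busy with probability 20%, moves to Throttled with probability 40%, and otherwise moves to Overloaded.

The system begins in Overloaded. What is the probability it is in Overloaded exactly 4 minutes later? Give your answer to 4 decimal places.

0.4272

Propagate the distribution vector 4 minutes from Overloaded.
After 0 minutes: (1.0000, 0.0000, 0.0000)
After 1 minute: (0.6000, 0.2000, 0.2000)
After 2 minutes: (0.4800, 0.2800, 0.2400)
After 3 minutes: (0.4400, 0.3040, 0.2560)
After 4 minutes: (0.4272, 0.3120, 0.2608)
P(in Overloaded after 4 minutes) = 0.4272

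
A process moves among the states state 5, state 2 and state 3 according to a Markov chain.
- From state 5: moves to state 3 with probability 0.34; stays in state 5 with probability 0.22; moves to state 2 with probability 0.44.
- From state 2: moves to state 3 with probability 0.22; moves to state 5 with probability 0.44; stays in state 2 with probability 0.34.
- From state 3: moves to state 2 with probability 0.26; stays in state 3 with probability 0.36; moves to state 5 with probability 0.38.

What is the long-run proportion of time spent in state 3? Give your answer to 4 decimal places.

Let the stationary distribution be π with π = πP and π_1 + π_2 + π_3 = 1.
π_1 = 0.22·π_1 + 0.44·π_2 + 0.38·π_3
π_2 = 0.44·π_1 + 0.34·π_2 + 0.26·π_3
Solving with the normalization constraint gives π = (0.3457, 0.3502, 0.3041).
So the stationary probability of state 3 is 0.3041.

0.3041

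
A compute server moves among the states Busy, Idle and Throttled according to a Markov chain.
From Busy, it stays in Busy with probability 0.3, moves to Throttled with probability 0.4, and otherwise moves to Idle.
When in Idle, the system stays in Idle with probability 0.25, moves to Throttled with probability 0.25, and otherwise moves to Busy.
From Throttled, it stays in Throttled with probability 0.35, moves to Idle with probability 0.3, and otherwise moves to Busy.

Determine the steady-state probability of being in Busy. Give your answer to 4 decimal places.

Let the stationary distribution be π with π = πP and π_1 + π_2 + π_3 = 1.
π_1 = 0.3·π_1 + 0.5·π_2 + 0.35·π_3
π_2 = 0.3·π_1 + 0.25·π_2 + 0.3·π_3
Solving with the normalization constraint gives π = (0.3741, 0.2857, 0.3401).
So the stationary probability of Busy is 0.3741.

0.3741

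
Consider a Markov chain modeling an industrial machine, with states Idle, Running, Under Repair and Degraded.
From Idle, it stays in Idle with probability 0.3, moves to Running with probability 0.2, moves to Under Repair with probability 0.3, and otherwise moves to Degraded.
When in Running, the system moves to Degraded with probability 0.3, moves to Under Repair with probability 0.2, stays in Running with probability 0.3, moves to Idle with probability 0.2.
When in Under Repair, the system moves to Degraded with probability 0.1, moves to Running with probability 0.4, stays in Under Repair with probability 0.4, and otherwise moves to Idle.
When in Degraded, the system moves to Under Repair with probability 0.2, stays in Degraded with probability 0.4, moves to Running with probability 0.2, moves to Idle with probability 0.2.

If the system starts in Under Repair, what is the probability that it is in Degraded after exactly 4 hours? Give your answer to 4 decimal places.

0.2509

Propagate the distribution vector 4 hours from Under Repair.
After 0 hours: (0.0000, 0.0000, 1.0000, 0.0000)
After 1 hour: (0.1000, 0.4000, 0.4000, 0.1000)
After 2 hours: (0.1700, 0.3200, 0.2900, 0.2200)
After 3 hours: (0.1880, 0.2900, 0.2750, 0.2470)
After 4 hours: (0.1913, 0.2840, 0.2738, 0.2509)
P(in Degraded after 4 hours) = 0.2509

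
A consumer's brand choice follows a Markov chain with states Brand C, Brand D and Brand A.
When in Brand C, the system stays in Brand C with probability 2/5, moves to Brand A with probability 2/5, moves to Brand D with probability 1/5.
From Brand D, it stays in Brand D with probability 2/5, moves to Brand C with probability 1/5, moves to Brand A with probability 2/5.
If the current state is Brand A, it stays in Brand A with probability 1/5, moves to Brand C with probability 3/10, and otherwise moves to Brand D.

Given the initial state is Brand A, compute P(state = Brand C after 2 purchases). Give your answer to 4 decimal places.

Sum over the intermediate state after 1 purchase:
P = P(Brand A→Brand C)·P(Brand C→Brand C) + P(Brand A→Brand D)·P(Brand D→Brand C) + P(Brand A→Brand A)·P(Brand A→Brand C)
  = 0.3×0.4 + 0.5×0.2 + 0.2×0.3
  = 0.1200 + 0.1000 + 0.0600 = 0.2800

0.2800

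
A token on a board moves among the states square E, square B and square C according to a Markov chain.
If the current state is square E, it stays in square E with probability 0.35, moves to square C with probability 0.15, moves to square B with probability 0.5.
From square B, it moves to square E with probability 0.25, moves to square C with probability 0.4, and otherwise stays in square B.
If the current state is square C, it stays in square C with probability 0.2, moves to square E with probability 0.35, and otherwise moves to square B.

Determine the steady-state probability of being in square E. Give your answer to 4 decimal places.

0.3077

Let the stationary distribution be π with π = πP and π_1 + π_2 + π_3 = 1.
π_1 = 0.35·π_1 + 0.25·π_2 + 0.35·π_3
π_2 = 0.5·π_1 + 0.35·π_2 + 0.45·π_3
Solving with the normalization constraint gives π = (0.3077, 0.4231, 0.2692).
So the stationary probability of square E is 0.3077.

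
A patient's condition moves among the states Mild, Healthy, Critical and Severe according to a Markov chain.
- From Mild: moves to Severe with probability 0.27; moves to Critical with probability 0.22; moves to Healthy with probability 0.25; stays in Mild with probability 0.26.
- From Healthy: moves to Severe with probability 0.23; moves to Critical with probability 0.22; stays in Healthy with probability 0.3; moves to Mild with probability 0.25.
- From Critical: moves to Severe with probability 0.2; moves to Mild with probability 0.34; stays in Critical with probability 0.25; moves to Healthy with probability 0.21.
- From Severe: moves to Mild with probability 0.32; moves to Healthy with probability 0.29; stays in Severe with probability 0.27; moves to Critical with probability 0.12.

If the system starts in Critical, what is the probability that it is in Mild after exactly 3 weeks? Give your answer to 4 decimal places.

Propagate the distribution vector 3 weeks from Critical.
After 0 weeks: (0.0000, 0.0000, 1.0000, 0.0000)
After 1 week: (0.3400, 0.2100, 0.2500, 0.2000)
After 2 weeks: (0.2899, 0.2585, 0.2075, 0.2441)
After 3 weeks: (0.2887, 0.2644, 0.2018, 0.2451)
P(in Mild after 3 weeks) = 0.2887

0.2887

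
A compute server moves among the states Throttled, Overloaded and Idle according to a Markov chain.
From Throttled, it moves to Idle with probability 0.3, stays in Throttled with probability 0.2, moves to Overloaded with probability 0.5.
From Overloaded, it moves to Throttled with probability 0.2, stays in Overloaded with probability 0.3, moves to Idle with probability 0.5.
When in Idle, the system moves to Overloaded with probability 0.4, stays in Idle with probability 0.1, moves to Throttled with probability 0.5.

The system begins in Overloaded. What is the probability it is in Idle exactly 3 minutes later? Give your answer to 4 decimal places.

0.3260

Propagate the distribution vector 3 minutes from Overloaded.
After 0 minutes: (0.0000, 1.0000, 0.0000)
After 1 minute: (0.2000, 0.3000, 0.5000)
After 2 minutes: (0.3500, 0.3900, 0.2600)
After 3 minutes: (0.2780, 0.3960, 0.3260)
P(in Idle after 3 minutes) = 0.3260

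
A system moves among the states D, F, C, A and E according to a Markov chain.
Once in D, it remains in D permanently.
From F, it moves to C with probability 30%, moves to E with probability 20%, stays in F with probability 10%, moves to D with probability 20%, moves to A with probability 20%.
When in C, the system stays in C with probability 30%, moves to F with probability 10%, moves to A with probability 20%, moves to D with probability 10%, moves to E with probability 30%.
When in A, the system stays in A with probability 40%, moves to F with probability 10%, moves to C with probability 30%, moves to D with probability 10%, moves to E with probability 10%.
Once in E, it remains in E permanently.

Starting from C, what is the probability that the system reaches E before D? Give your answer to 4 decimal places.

Let h(s) be the probability of absorption at E starting from transient state s. Then h(E) = 1 and h(D) = 0. By first-step analysis:
h(F) = 0.2·0 + 0.1·h(F) + 0.3·h(C) + 0.2·h(A) + 0.2·1
h(C) = 0.1·0 + 0.1·h(F) + 0.3·h(C) + 0.2·h(A) + 0.3·1
h(A) = 0.1·0 + 0.1·h(F) + 0.3·h(C) + 0.4·h(A) + 0.1·1
Solving: h(F) = 0.5857, h(C) = 0.6857, h(A) = 0.6071.
Starting from C, the probability is 0.6857.

0.6857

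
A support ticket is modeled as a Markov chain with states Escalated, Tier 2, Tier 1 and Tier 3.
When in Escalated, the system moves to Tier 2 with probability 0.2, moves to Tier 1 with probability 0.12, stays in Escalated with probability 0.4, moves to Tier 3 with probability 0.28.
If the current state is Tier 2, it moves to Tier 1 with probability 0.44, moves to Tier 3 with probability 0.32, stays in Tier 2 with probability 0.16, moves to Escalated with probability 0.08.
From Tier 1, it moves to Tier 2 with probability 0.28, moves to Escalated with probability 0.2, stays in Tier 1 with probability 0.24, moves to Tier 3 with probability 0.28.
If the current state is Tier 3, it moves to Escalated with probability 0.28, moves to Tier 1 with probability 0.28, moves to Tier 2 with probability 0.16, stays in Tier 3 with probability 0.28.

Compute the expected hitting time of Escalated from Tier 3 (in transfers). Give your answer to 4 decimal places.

Let t(s) be the expected number of transfers to first reach Escalated from state s, with t(Escalated) = 0. Conditioning on the first transfer:
t(Tier 2) = 1 + 0.16·t(Tier 2) + 0.44·t(Tier 1) + 0.32·t(Tier 3)
t(Tier 1) = 1 + 0.28·t(Tier 2) + 0.24·t(Tier 1) + 0.28·t(Tier 3)
t(Tier 3) = 1 + 0.16·t(Tier 2) + 0.28·t(Tier 1) + 0.28·t(Tier 3)
Solving: t(Tier 2) = 5.6086, t(Tier 1) = 5.0809, t(Tier 3) = 4.6112.
Expected transfers from Tier 3 to Escalated: 4.6112.

4.6112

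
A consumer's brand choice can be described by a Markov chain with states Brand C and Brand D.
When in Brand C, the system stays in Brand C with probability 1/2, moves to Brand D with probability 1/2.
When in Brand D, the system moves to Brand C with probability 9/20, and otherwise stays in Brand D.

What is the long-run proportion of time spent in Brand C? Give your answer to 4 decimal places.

0.4737

Let the stationary distribution be π with π = πP and π_1 + π_2 = 1.
π_1 = 0.5·π_1 + 0.45·π_2
Solving with the normalization constraint gives π = (0.4737, 0.5263).
So the stationary probability of Brand C is 0.4737.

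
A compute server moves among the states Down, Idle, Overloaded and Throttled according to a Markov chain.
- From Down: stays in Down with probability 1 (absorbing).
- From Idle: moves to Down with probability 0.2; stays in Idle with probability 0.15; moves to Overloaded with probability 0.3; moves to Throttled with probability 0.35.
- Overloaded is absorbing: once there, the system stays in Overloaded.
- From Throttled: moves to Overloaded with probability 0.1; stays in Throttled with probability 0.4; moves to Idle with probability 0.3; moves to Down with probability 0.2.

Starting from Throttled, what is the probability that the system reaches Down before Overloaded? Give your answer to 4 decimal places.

0.5679

Let h(s) be the probability of absorption at Down starting from transient state s. Then h(Down) = 1 and h(Overloaded) = 0. By first-step analysis:
h(Idle) = 0.2·1 + 0.15·h(Idle) + 0.3·0 + 0.35·h(Throttled)
h(Throttled) = 0.2·1 + 0.3·h(Idle) + 0.1·0 + 0.4·h(Throttled)
Solving: h(Idle) = 0.4691, h(Throttled) = 0.5679.
Starting from Throttled, the probability is 0.5679.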